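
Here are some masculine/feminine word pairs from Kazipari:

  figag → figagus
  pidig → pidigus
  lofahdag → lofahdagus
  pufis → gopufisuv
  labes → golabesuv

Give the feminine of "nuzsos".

gonuzsosuv

pidig and pufis both have last vowel 'i' yet inflect differently (pidigus, gopufisuv), so the last vowel is not what conditions the rule; the final letter is.
"nuzsos" ends in -s. The stems ending in -s (pufis → gopufisuv, labes → golabesuv) add go- … -uv around the stem.
So nuzsos → gonuzsosuv.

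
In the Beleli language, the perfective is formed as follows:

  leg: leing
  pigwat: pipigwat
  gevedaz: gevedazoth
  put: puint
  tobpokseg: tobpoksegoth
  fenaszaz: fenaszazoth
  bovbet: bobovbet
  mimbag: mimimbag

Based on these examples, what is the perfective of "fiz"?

fiinz

put and pigwat both end in -t yet inflect differently (puint, pipigwat), so the final letter is not what conditions the rule; the number of vowels is.
"fiz" has 1 vowel. The stems with 1 vowel (put → puint, leg → leing) insert -in- after the first vowel.
So fiz → fiinz.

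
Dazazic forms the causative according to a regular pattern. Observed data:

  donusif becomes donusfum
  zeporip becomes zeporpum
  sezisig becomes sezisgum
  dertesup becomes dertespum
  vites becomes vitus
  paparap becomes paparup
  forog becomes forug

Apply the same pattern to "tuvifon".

zeporip and paparap both end in -p yet inflect differently (zeporpum, paparup), so the final letter is not what conditions the rule; the last vowel is.
"tuvifon" has last vowel 'o'. The one such stem in the data (forog → forug) changes the last vowel to 'u' (as do vites, paparap), so the same rule applies.
So tuvifon → tuvifun.

tuvifun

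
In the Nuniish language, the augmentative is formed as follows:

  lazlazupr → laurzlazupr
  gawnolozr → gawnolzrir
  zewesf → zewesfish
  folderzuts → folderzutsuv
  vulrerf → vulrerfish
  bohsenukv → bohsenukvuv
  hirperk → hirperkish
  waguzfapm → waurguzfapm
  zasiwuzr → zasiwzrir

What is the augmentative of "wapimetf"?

wapimetfuv

gawnolozr and lazlazupr both end in -r yet inflect differently (gawnolzrir, laurzlazupr), so the final letter is not what conditions the rule; the second-to-last letter is.
"wapimetf" has second-to-last letter 't'. The one such stem in the data (folderzuts → folderzutsuv) adds -uv, so the same rule applies.
The other patterns: stems whose second-to-last letter is 'z' delete the last vowel and add -ir; stems whose second-to-last letter is 'p' insert -ur- after the first vowel; stems whose second-to-last letter is 'r' or 's' add -ish.
So wapimetf → wapimetfuv.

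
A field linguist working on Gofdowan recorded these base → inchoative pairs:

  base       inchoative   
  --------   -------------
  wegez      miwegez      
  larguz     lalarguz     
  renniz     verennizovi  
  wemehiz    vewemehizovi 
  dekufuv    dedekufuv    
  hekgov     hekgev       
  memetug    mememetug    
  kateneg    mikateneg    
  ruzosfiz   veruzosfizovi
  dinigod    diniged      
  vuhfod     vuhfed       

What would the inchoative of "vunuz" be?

vuvunuz

ruzosfiz and wegez both end in -z yet inflect differently (veruzosfizovi, miwegez), so the final letter is not what conditions the rule; the last vowel is.
"vunuz" has last vowel 'u'. The stems whose last vowel is 'u' (memetug → mememetug, larguz → lalarguz, dekufuv → dedekufuv) repeat the first consonant+vowel as a prefix.
So vunuz → vuvunuz.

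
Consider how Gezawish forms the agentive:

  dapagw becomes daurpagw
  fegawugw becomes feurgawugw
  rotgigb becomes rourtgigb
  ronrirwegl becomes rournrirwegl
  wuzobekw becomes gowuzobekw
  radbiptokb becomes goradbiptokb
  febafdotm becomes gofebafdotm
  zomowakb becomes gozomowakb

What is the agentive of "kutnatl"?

gokutnatl

"kutnatl" has second-to-last letter 't'. The one such stem in the data (febafdotm → gofebafdotm) adds the prefix go-, so the same rule applies.
So kutnatl → gokutnatl.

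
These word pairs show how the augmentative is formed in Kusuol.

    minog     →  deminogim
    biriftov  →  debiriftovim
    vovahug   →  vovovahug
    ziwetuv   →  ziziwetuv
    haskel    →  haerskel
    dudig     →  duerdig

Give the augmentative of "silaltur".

minog and vovahug both end in -g yet inflect differently (deminogim, vovovahug), so the final letter is not what conditions the rule; the last vowel is.
"silaltur" has last vowel 'u'. The stems whose last vowel is 'u' (vovahug → vovovahug, ziwetuv → ziziwetuv) repeat the first consonant+vowel as a prefix.
So silaltur → sisilaltur.

sisilaltur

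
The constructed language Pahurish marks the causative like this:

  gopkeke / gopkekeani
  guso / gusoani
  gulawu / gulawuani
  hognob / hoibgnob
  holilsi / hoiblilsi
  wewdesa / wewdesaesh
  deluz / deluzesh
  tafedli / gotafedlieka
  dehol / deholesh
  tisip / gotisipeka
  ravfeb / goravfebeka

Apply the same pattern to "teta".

holilsi and tafedli both end in -i yet inflect differently (hoiblilsi, gotafedlieka), so the final letter is not what conditions the rule; the first letter is.
"teta" begins with t-. The stems beginning with t- (tisip → gotisipeka, tafedli → gotafedlieka) add go- … -eka around the stem.
So teta → gotetaeka.

gotetaeka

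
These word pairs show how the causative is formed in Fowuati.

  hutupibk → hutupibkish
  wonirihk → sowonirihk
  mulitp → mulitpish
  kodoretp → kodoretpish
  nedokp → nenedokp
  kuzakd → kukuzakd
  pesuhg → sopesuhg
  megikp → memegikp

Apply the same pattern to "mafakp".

"mafakp" has second-to-last letter 'k'. The stems whose second-to-last letter is 'k' (megikp → memegikp, nedokp → nenedokp, kuzakd → kukuzakd) repeat the first consonant+vowel as a prefix.
The other patterns: stems whose second-to-last letter is 'h' add the prefix so-; stems whose second-to-last letter is 'b' or 't' add -ish.
So mafakp → mamafakp.

mamafakp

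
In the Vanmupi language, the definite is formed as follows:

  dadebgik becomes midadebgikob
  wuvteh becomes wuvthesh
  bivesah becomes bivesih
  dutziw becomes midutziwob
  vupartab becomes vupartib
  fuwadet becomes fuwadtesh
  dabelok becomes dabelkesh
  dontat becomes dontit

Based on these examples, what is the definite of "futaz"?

dontat and fuwadet both end in -t yet inflect differently (dontit, fuwadtesh), so the final letter is not what conditions the rule; the last vowel is.
"futaz" has last vowel 'a'. The stems whose last vowel is 'a' (vupartab → vupartib, bivesah → bivesih, dontat → dontit) change the last vowel to 'i'.
The other patterns: stems whose last vowel is 'e' or 'o' delete the last vowel and add -esh; stems whose last vowel is 'i' add mi- … -ob around the stem.
So futaz → futiz.

futiz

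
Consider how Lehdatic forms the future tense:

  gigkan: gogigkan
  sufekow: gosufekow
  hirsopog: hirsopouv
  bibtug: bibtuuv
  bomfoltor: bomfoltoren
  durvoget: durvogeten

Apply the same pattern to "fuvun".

"fuvun" ends in -n. The one such stem in the data (gigkan → gogigkan) adds the prefix go-, so the same rule applies.
The other patterns: stems ending in -g drop the final letter and add -uv; stems ending in -r or -t add -en.
So fuvun → gofuvun.

gofuvun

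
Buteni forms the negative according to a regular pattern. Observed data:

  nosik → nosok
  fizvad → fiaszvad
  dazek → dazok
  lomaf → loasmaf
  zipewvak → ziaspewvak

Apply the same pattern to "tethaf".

teasthaf

"tethaf" has last vowel 'a'. The stems whose last vowel is 'a' (zipewvak → ziaspewvak, fizvad → fiaszvad, lomaf → loasmaf) insert -as- after the first vowel.
The other pattern: stems whose last vowel is 'e' or 'i' change the last vowel to 'o'.
So tethaf → teasthaf.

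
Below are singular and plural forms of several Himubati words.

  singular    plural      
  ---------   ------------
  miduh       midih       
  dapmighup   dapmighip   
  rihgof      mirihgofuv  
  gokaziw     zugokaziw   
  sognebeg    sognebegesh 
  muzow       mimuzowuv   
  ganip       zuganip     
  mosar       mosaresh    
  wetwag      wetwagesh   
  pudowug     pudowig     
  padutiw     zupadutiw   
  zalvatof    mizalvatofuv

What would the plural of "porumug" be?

porumig

"porumug" has last vowel 'u'. The stems whose last vowel is 'u' (pudowug → pudowig, miduh → midih, dapmighup → dapmighip) change the last vowel to 'i'.
So porumug → porumig.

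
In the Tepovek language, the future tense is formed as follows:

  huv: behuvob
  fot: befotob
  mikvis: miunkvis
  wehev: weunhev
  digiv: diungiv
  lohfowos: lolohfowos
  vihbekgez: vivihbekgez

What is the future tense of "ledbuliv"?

leledbuliv

huv and wehev both end in -v yet inflect differently (behuvob, weunhev), so the final letter is not what conditions the rule; the number of vowels is.
"ledbuliv" has 3 vowels. The stems with 3 vowels (lohfowos → lolohfowos, vihbekgez → vivihbekgez) repeat the first consonant+vowel as a prefix.
The other patterns: stems with 1 vowel add be- … -ob around the stem; stems with 2 vowels insert -un- after the first vowel.
So ledbuliv → leledbuliv.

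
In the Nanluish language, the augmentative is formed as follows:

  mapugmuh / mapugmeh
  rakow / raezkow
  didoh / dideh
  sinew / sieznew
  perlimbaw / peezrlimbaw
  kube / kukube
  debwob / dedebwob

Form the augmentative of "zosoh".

"zosoh" ends in -h. The stems ending in -h (didoh → dideh, mapugmuh → mapugmeh) change the last vowel to 'e'.
So zosoh → zoseh.

zoseh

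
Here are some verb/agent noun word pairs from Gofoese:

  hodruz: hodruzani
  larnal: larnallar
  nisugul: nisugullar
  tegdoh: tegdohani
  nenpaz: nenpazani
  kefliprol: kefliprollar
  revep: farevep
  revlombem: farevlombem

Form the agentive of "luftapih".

"luftapih" ends in -h. The one such stem in the data (tegdoh → tegdohani) adds -ani, so the same rule applies.
The other patterns: stems ending in -l double the final consonant and add -ar; stems ending in -m or -p add the prefix fa-.
So luftapih → luftapihani.

luftapihani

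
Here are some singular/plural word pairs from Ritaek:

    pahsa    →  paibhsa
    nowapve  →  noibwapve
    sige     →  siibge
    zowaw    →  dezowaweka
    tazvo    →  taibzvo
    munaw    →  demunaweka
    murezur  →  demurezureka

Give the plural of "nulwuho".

munaw and pahsa both have last vowel 'a' yet inflect differently (demunaweka, paibhsa), so the last vowel is not what conditions the rule; whether the stem ends in a vowel or a consonant is.
"nulwuho" ends in a vowel. The stems ending in a vowel (tazvo → taibzvo, sige → siibge, pahsa → paibhsa) insert -ib- after the first vowel.
So nulwuho → nuiblwuho.

nuiblwuho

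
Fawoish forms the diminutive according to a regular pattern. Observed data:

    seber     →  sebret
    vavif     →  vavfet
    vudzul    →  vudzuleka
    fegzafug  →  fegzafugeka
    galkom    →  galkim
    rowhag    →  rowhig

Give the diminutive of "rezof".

rezif

"rezof" has last vowel 'o'. The one such stem in the data (galkom → galkim) changes the last vowel to 'i' (as does rowhag), so the same rule applies.
The other patterns: stems whose last vowel is 'e' or 'i' delete the last vowel and add -et; stems whose last vowel is 'u' add -eka.
So rezof → rezif.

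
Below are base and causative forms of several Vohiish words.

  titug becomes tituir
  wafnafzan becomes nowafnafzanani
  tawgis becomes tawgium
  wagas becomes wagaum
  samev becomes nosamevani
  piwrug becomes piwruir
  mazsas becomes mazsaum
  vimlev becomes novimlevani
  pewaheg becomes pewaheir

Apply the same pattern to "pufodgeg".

pewaheg and samev both have last vowel 'e' yet inflect differently (pewaheir, nosamevani), so the last vowel is not what conditions the rule; the final letter is.
"pufodgeg" ends in -g. The stems ending in -g (piwrug → piwruir, titug → tituir, pewaheg → pewaheir) drop the final letter and add -ir.
The other patterns: stems ending in -s drop the final letter and add -um; stems ending in -n or -v add no- … -ani around the stem.
So pufodgeg → pufodgeir.

pufodgeir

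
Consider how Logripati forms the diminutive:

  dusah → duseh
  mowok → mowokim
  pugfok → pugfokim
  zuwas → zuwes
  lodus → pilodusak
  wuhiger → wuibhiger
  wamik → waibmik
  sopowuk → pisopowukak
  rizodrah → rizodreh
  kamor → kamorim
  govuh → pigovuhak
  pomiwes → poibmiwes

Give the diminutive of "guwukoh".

guwukohim

"guwukoh" has last vowel 'o'. The stems whose last vowel is 'o' (mowok → mowokim, kamor → kamorim, pugfok → pugfokim) add -im.
So guwukoh → guwukohim.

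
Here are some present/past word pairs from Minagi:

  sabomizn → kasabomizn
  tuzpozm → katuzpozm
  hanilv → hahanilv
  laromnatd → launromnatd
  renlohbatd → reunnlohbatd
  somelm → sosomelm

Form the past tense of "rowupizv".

karowupizv

"rowupizv" has second-to-last letter 'z'. The stems whose second-to-last letter is 'z' (tuzpozm → katuzpozm, sabomizn → kasabomizn) add the prefix ka-.
The other patterns: stems whose second-to-last letter is 'l' repeat the first consonant+vowel as a prefix; stems whose second-to-last letter is 't' insert -un- after the first vowel.
So rowupizv → karowupizv.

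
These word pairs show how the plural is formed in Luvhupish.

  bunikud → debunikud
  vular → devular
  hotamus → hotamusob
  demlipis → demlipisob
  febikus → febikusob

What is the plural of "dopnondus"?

hotamus and bunikud both have last vowel 'u' yet inflect differently (hotamusob, debunikud), so the last vowel is not what conditions the rule; the final letter is.
"dopnondus" ends in -s. The stems ending in -s (hotamus → hotamusob, febikus → febikusob, demlipis → demlipisob) add -ob.
So dopnondus → dopnondusob.

dopnondusob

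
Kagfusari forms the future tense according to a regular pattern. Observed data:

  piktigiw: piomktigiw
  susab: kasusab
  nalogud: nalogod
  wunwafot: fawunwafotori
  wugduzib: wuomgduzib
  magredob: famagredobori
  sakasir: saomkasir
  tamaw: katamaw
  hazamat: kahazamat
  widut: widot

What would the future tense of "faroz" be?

widut and hazamat both end in -t yet inflect differently (widot, kahazamat), so the final letter is not what conditions the rule; the last vowel is.
"faroz" has last vowel 'o'. The stems whose last vowel is 'o' (wunwafot → fawunwafotori, magredob → famagredobori) add fa- … -ori around the stem.
The other patterns: stems whose last vowel is 'u' change the last vowel to 'o'; stems whose last vowel is 'i' insert -om- after the first vowel; stems whose last vowel is 'a' add the prefix ka-.
So faroz → fafarozori.

fafarozori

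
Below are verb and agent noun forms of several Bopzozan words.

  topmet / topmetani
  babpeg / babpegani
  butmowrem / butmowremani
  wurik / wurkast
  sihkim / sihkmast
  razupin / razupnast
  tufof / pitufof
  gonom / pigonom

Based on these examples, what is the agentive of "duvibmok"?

butmowrem and sihkim both end in -m yet inflect differently (butmowremani, sihkmast), so the final letter is not what conditions the rule; the last vowel is.
"duvibmok" has last vowel 'o'. The stems whose last vowel is 'o' (tufof → pitufof, gonom → pigonom) add the prefix pi-.
So duvibmok → piduvibmok.

piduvibmok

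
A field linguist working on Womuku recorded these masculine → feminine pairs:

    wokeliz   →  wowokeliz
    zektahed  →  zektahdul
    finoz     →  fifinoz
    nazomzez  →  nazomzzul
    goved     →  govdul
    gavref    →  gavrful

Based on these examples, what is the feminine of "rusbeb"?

nazomzez and wokeliz both end in -z yet inflect differently (nazomzzul, wowokeliz), so the final letter is not what conditions the rule; the last vowel is.
"rusbeb" has last vowel 'e'. The stems whose last vowel is 'e' (goved → govdul, zektahed → zektahdul, gavref → gavrful) delete the last vowel and add -ul.
The other pattern: stems whose last vowel is 'i' or 'o' repeat the first consonant+vowel as a prefix.
So rusbeb → rusbbul.

rusbbul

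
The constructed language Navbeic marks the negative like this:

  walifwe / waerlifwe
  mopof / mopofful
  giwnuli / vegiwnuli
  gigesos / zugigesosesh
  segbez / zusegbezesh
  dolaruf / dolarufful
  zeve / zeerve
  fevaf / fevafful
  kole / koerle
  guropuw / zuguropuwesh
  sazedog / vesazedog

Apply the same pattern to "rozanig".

verozanig

mopof and sazedog both have last vowel 'o' yet inflect differently (mopofful, vesazedog), so the last vowel is not what conditions the rule; the final letter is.
"rozanig" ends in -g. The one such stem in the data (sazedog → vesazedog) adds the prefix ve-, so the same rule applies.
The other patterns: stems ending in -f double the final consonant and add -ul; stems ending in -e insert -er- after the first vowel; stems ending in -s, -w or -z add zu- … -esh around the stem.
So rozanig → verozanig.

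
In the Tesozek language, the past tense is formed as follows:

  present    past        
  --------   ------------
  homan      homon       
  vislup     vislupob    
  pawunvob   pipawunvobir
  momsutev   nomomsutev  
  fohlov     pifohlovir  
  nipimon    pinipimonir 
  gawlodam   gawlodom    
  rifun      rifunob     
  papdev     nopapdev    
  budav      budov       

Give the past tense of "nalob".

papdev and fohlov both end in -v yet inflect differently (nopapdev, pifohlovir), so the final letter is not what conditions the rule; the last vowel is.
"nalob" has last vowel 'o'. The stems whose last vowel is 'o' (fohlov → pifohlovir, pawunvob → pipawunvobir, nipimon → pinipimonir) add pi- … -ir around the stem.
The other patterns: stems whose last vowel is 'e' add the prefix no-; stems whose last vowel is 'u' add -ob; stems whose last vowel is 'a' change the last vowel to 'o'.
So nalob → pinalobir.

pinalobir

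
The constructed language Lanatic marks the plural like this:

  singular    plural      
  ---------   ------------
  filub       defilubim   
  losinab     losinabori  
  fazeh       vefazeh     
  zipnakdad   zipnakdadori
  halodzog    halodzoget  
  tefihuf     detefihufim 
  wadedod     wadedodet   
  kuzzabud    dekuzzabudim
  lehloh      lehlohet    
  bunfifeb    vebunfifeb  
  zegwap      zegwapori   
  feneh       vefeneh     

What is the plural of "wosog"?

wosoget

zipnakdad and wadedod both end in -d yet inflect differently (zipnakdadori, wadedodet), so the final letter is not what conditions the rule; the last vowel is.
"wosog" has last vowel 'o'. The stems whose last vowel is 'o' (lehloh → lehlohet, wadedod → wadedodet, halodzog → halodzoget) add -et.
The other patterns: stems whose last vowel is 'a' add -ori; stems whose last vowel is 'e' add the prefix ve-; stems whose last vowel is 'u' add de- … -im around the stem.
So wosog → wosoget.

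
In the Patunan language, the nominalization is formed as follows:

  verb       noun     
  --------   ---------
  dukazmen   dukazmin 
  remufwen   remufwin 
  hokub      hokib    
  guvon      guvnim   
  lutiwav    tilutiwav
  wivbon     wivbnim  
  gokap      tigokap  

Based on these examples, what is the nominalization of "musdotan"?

timusdotan

dukazmen and guvon both end in -n yet inflect differently (dukazmin, guvnim), so the final letter is not what conditions the rule; the last vowel is.
"musdotan" has last vowel 'a'. The stems whose last vowel is 'a' (lutiwav → tilutiwav, gokap → tigokap) add the prefix ti-.
So musdotan → timusdotan.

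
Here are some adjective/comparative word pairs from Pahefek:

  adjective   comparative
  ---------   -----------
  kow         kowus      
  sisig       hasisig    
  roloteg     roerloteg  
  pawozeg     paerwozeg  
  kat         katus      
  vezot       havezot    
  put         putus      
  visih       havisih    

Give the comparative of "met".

metus

"met" has 1 vowel. The stems with 1 vowel (put → putus, kow → kowus, kat → katus) add -us.
The other patterns: stems with 2 vowels add the prefix ha-; stems with 3 vowels insert -er- after the first vowel.
So met → metus.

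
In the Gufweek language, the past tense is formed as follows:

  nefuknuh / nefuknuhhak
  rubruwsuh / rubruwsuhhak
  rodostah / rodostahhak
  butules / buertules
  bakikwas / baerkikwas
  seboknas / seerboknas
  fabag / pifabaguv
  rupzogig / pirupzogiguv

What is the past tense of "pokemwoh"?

"pokemwoh" ends in -h. The stems ending in -h (rubruwsuh → rubruwsuhhak, nefuknuh → nefuknuhhak, rodostah → rodostahhak) double the final consonant and add -ak.
The other patterns: stems ending in -g add pi- … -uv around the stem; stems ending in -s insert -er- after the first vowel.
So pokemwoh → pokemwohhak.

pokemwohhak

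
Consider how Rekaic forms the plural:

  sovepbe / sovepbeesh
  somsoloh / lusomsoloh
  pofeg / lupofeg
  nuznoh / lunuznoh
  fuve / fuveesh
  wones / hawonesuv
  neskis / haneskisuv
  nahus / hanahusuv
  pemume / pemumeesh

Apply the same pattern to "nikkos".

fuve and wones both have last vowel 'e' yet inflect differently (fuveesh, hawonesuv), so the last vowel is not what conditions the rule; the final letter is.
"nikkos" ends in -s. The stems ending in -s (neskis → haneskisuv, nahus → hanahusuv, wones → hawonesuv) add ha- … -uv around the stem.
The other patterns: stems ending in -e add -esh; stems ending in -g or -h add the prefix lu-.
So nikkos → hanikkosuv.

hanikkosuv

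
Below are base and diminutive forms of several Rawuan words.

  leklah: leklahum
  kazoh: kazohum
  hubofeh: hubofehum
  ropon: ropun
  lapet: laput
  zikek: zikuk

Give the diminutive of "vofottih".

kazoh and ropon both have last vowel 'o' yet inflect differently (kazohum, ropun), so the last vowel is not what conditions the rule; the final letter is.
"vofottih" ends in -h. The stems ending in -h (leklah → leklahum, kazoh → kazohum, hubofeh → hubofehum) add -um.
So vofottih → vofottihum.

vofottihum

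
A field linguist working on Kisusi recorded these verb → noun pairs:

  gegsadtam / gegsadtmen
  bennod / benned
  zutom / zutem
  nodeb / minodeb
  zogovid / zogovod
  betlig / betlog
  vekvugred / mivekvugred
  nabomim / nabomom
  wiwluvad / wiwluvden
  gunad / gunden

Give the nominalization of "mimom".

"mimom" has last vowel 'o'. The stems whose last vowel is 'o' (zutom → zutem, bennod → benned) change the last vowel to 'e'.
The other patterns: stems whose last vowel is 'a' delete the last vowel and add -en; stems whose last vowel is 'i' change the last vowel to 'o'; stems whose last vowel is 'e' add the prefix mi-.
So mimom → mimem.

mimem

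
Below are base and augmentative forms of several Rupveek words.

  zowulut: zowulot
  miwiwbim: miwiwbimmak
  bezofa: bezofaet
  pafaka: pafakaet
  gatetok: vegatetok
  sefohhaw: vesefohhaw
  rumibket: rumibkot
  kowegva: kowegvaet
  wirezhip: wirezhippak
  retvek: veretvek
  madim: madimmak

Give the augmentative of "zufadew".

vezufadew

"zufadew" ends in -w. The one such stem in the data (sefohhaw → vesefohhaw) adds the prefix ve-, so the same rule applies.
So zufadew → vezufadew.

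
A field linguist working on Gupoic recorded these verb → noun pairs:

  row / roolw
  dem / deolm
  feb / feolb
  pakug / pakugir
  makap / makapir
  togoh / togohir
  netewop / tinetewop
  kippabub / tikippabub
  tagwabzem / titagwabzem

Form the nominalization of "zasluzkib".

tizasluzkib

"zasluzkib" has 3 vowels. The stems with 3 vowels (netewop → tinetewop, kippabub → tikippabub, tagwabzem → titagwabzem) add the prefix ti-.
The other patterns: stems with 1 vowel insert -ol- after the first vowel; stems with 2 vowels add -ir.
So zasluzkib → tizasluzkib.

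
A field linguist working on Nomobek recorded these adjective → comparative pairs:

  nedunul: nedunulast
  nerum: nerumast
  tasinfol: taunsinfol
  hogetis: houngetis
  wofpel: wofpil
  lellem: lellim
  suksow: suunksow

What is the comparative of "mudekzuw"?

"mudekzuw" has last vowel 'u'. The stems whose last vowel is 'u' (nedunul → nedunulast, nerum → nerumast) add -ast.
So mudekzuw → mudekzuwast.

mudekzuwast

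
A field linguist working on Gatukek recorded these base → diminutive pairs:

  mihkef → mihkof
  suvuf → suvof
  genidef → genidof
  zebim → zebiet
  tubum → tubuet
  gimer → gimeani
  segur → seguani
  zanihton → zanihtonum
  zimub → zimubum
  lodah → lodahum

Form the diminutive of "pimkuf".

pimkof

suvuf and tubum both have last vowel 'u' yet inflect differently (suvof, tubuet), so the last vowel is not what conditions the rule; the final letter is.
"pimkuf" ends in -f. The stems ending in -f (mihkef → mihkof, suvuf → suvof, genidef → genidof) change the last vowel to 'o'.
The other patterns: stems ending in -m drop the final letter and add -et; stems ending in -r drop the final letter and add -ani; stems ending in -b, -h or -n add -um.
So pimkuf → pimkof.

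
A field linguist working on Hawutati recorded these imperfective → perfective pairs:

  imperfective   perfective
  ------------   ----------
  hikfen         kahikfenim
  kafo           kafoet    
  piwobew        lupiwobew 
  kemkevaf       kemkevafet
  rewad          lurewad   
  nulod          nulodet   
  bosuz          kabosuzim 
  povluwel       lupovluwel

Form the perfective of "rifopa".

rewad and nulod both end in -d yet inflect differently (lurewad, nulodet), so the final letter is not what conditions the rule; the first letter is.
"rifopa" begins with r-. The one such stem in the data (rewad → lurewad) adds the prefix lu-, so the same rule applies.
So rifopa → lurifopa.

lurifopa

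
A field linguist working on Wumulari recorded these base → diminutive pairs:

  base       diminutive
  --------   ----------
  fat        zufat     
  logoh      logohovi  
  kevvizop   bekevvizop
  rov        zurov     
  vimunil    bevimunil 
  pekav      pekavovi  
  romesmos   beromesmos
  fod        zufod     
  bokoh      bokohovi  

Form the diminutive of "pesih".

pesihovi

rov and pekav both end in -v yet inflect differently (zurov, pekavovi), so the final letter is not what conditions the rule; the number of vowels is.
"pesih" has 2 vowels. The stems with 2 vowels (bokoh → bokohovi, pekav → pekavovi, logoh → logohovi) add -ovi.
The other patterns: stems with 1 vowel add the prefix zu-; stems with 3 vowels add the prefix be-.
So pesih → pesihovi.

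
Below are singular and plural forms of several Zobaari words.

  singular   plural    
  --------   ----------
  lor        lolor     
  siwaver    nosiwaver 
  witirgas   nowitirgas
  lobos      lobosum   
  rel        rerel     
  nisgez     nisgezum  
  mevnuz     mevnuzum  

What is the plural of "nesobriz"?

"nesobriz" has 3 vowels. The stems with 3 vowels (siwaver → nosiwaver, witirgas → nowitirgas) add the prefix no-.
The other patterns: stems with 1 vowel repeat the first consonant+vowel as a prefix; stems with 2 vowels add -um.
So nesobriz → nonesobriz.

nonesobriz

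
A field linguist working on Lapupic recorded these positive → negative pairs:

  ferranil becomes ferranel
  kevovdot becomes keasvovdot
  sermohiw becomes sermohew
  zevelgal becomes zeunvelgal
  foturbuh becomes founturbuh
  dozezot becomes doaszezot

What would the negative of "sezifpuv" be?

"sezifpuv" has last vowel 'u'. The one such stem in the data (foturbuh → founturbuh) inserts -un- after the first vowel (as does zevelgal), so the same rule applies.
The other patterns: stems whose last vowel is 'i' change the last vowel to 'e'; stems whose last vowel is 'o' insert -as- after the first vowel.
So sezifpuv → seunzifpuv.

seunzifpuv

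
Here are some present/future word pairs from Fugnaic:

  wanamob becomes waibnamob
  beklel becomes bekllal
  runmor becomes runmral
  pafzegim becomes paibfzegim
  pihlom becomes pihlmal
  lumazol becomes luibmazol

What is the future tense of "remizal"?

pihlom and pafzegim both end in -m yet inflect differently (pihlmal, paibfzegim), so the final letter is not what conditions the rule; the number of vowels is.
"remizal" has 3 vowels. The stems with 3 vowels (pafzegim → paibfzegim, wanamob → waibnamob, lumazol → luibmazol) insert -ib- after the first vowel.
The other pattern: stems with 2 vowels delete the last vowel and add -al.
So remizal → reibmizal.

reibmizal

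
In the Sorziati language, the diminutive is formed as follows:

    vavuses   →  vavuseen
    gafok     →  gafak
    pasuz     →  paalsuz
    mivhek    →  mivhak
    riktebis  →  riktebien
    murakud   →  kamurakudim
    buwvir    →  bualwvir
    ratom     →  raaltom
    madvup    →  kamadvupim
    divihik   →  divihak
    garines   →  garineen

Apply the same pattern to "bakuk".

bakak

divihik and riktebis both have last vowel 'i' yet inflect differently (divihak, riktebien), so the last vowel is not what conditions the rule; the final letter is.
"bakuk" ends in -k. The stems ending in -k (gafok → gafak, mivhek → mivhak, divihik → divihak) change the last vowel to 'a'.
The other patterns: stems ending in -s drop the final letter and add -en; stems ending in -d or -p add ka- … -im around the stem; stems ending in -m, -r or -z insert -al- after the first vowel.
So bakuk → bakak.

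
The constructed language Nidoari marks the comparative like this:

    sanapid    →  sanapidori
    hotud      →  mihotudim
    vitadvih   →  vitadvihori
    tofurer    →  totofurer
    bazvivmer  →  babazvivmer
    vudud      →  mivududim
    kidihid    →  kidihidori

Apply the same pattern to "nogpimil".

nogpimilori

hotud and kidihid both end in -d yet inflect differently (mihotudim, kidihidori), so the final letter is not what conditions the rule; the last vowel is.
"nogpimil" has last vowel 'i'. The stems whose last vowel is 'i' (kidihid → kidihidori, vitadvih → vitadvihori, sanapid → sanapidori) add -ori.
The other patterns: stems whose last vowel is 'u' add mi- … -im around the stem; stems whose last vowel is 'e' repeat the first consonant+vowel as a prefix.
So nogpimil → nogpimilori.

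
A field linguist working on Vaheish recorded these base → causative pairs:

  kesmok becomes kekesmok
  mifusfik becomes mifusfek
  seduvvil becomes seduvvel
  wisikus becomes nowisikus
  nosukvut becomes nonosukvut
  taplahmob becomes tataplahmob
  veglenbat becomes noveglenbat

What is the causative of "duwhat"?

mifusfik and kesmok both end in -k yet inflect differently (mifusfek, kekesmok), so the final letter is not what conditions the rule; the last vowel is.
"duwhat" has last vowel 'a'. The one such stem in the data (veglenbat → noveglenbat) adds the prefix no-, so the same rule applies.
The other patterns: stems whose last vowel is 'i' change the last vowel to 'e'; stems whose last vowel is 'o' repeat the first consonant+vowel as a prefix.
So duwhat → noduwhat.

noduwhat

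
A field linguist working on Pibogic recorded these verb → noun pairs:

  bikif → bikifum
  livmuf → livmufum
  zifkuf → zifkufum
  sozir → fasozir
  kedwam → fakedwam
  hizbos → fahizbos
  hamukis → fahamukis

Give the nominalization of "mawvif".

mawvifum

"mawvif" ends in -f. The stems ending in -f (bikif → bikifum, livmuf → livmufum, zifkuf → zifkufum) add -um.
So mawvif → mawvifum.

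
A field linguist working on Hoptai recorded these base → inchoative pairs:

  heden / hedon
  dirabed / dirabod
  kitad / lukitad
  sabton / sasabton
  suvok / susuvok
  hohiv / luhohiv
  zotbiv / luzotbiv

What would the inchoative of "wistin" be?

sabton and heden both end in -n yet inflect differently (sasabton, hedon), so the final letter is not what conditions the rule; the last vowel is.
"wistin" has last vowel 'i'. The stems whose last vowel is 'i' (hohiv → luhohiv, zotbiv → luzotbiv) add the prefix lu-.
So wistin → luwistin.

luwistin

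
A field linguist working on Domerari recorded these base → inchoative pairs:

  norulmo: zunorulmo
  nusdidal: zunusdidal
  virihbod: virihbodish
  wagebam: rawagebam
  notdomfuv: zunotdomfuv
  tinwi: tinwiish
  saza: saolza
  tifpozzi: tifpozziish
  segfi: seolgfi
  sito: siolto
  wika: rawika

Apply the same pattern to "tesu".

tesuish

saza and wika both end in -a yet inflect differently (saolza, rawika), so the final letter is not what conditions the rule; the first letter is.
"tesu" begins with t-. The stems beginning with t- (tifpozzi → tifpozziish, tinwi → tinwiish) add -ish.
So tesu → tesuish.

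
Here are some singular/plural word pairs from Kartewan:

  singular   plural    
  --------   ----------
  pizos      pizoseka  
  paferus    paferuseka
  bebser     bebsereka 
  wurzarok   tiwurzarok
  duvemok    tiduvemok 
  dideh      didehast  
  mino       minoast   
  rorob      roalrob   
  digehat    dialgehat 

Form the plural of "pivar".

pivareka

pizos and wurzarok both have last vowel 'o' yet inflect differently (pizoseka, tiwurzarok), so the last vowel is not what conditions the rule; the final letter is.
"pivar" ends in -r. The one such stem in the data (bebser → bebsereka) adds -eka, so the same rule applies.
The other patterns: stems ending in -k add the prefix ti-; stems ending in -h or -o add -ast; stems ending in -b or -t insert -al- after the first vowel.
So pivar → pivareka.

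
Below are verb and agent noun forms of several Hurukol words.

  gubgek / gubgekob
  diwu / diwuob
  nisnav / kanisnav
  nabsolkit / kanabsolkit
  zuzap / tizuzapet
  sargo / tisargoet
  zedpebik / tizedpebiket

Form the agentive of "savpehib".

gubgek and zedpebik both end in -k yet inflect differently (gubgekob, tizedpebiket), so the final letter is not what conditions the rule; the first letter is.
"savpehib" begins with s-. The one such stem in the data (sargo → tisargoet) adds ti- … -et around the stem, so the same rule applies.
So savpehib → tisavpehibet.

tisavpehibet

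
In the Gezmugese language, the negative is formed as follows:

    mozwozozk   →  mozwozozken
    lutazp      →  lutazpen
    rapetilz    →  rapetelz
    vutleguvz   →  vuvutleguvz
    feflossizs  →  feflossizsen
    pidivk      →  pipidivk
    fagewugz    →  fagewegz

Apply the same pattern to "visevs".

pidivk and mozwozozk both end in -k yet inflect differently (pipidivk, mozwozozken), so the final letter is not what conditions the rule; the second-to-last letter is.
"visevs" has second-to-last letter 'v'. The stems whose second-to-last letter is 'v' (pidivk → pipidivk, vutleguvz → vuvutleguvz) repeat the first consonant+vowel as a prefix.
The other patterns: stems whose second-to-last letter is 'z' add -en; stems whose second-to-last letter is 'g' or 'l' change the last vowel to 'e'.
So visevs → vivisevs.

vivisevs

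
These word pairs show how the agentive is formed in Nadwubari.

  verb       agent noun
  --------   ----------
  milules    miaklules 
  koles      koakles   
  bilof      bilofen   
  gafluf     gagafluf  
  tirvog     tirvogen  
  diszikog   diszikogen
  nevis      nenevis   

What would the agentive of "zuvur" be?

zuzuvur

"zuvur" has last vowel 'u'. The one such stem in the data (gafluf → gagafluf) repeats the first consonant+vowel as a prefix (as does nevis), so the same rule applies.
The other patterns: stems whose last vowel is 'e' insert -ak- after the first vowel; stems whose last vowel is 'o' add -en.
So zuvur → zuzuvur.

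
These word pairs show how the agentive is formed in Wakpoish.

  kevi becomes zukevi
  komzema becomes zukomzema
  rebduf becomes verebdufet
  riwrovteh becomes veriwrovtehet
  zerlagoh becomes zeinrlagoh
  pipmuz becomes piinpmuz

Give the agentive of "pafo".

riwrovteh and zerlagoh both end in -h yet inflect differently (veriwrovtehet, zeinrlagoh), so the final letter is not what conditions the rule; the first letter is.
"pafo" begins with p-. The one such stem in the data (pipmuz → piinpmuz) inserts -in- after the first vowel (as does zerlagoh), so the same rule applies.
So pafo → painfo.

painfo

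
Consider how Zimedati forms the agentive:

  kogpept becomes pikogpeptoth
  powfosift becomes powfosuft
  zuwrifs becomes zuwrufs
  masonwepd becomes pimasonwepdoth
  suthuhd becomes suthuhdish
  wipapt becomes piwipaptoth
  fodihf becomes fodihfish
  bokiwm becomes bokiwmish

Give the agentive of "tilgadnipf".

pitilgadnipfoth

"tilgadnipf" has second-to-last letter 'p'. The stems whose second-to-last letter is 'p' (masonwepd → pimasonwepdoth, kogpept → pikogpeptoth, wipapt → piwipaptoth) add pi- … -oth around the stem.
The other patterns: stems whose second-to-last letter is 'f' change the last vowel to 'u'; stems whose second-to-last letter is 'h' or 'w' add -ish.
So tilgadnipf → pitilgadnipfoth.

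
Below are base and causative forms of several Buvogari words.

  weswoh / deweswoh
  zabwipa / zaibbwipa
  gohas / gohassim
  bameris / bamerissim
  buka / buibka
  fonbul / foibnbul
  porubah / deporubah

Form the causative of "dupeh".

porubah and gohas both have last vowel 'a' yet inflect differently (deporubah, gohassim), so the last vowel is not what conditions the rule; the final letter is.
"dupeh" ends in -h. The stems ending in -h (porubah → deporubah, weswoh → deweswoh) add the prefix de-.
The other patterns: stems ending in -s double the final consonant and add -im; stems ending in -a or -l insert -ib- after the first vowel.
So dupeh → dedupeh.

dedupeh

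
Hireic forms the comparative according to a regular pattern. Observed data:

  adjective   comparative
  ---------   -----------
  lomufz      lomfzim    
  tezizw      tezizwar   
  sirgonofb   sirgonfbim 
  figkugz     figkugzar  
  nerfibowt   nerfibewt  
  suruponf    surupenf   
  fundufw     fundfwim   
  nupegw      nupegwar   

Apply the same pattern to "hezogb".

hezogbar

fundufw and nupegw both end in -w yet inflect differently (fundfwim, nupegwar), so the final letter is not what conditions the rule; the second-to-last letter is.
"hezogb" has second-to-last letter 'g'. The stems whose second-to-last letter is 'g' (nupegw → nupegwar, figkugz → figkugzar) add -ar.
The other patterns: stems whose second-to-last letter is 'f' delete the last vowel and add -im; stems whose second-to-last letter is 'n' or 'w' change the last vowel to 'e'.
So hezogb → hezogbar.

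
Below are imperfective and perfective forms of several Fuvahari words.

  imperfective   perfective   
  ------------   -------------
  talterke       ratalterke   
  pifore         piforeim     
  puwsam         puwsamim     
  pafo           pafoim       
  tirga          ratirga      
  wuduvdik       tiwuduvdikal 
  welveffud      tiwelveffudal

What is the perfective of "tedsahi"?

"tedsahi" begins with t-. The stems beginning with t- (tirga → ratirga, talterke → ratalterke) add the prefix ra-.
The other patterns: stems beginning with p- add -im; stems beginning with w- add ti- … -al around the stem.
So tedsahi → ratedsahi.

ratedsahi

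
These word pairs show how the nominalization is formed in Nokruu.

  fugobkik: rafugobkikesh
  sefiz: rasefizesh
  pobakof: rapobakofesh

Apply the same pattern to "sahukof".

rasahukofesh

Every pair shown (fugobkik → rafugobkikesh, sefiz → rasefizesh, pobakof → rapobakofesh) follows the same rule: add ra- … -esh around the stem.
So sahukof → rasahukofesh.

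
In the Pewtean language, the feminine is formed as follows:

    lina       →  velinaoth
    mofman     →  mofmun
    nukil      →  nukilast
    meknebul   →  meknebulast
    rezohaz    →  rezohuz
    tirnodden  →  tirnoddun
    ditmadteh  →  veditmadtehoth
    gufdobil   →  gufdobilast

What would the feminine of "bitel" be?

tirnodden and ditmadteh both have last vowel 'e' yet inflect differently (tirnoddun, veditmadtehoth), so the last vowel is not what conditions the rule; the final letter is.
"bitel" ends in -l. The stems ending in -l (gufdobil → gufdobilast, nukil → nukilast, meknebul → meknebulast) add -ast.
So bitel → bitelast.

bitelast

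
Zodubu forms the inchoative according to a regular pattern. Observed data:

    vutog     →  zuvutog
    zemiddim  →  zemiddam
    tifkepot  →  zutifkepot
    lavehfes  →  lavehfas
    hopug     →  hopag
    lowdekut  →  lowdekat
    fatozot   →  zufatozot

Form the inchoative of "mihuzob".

zumihuzob

"mihuzob" has last vowel 'o'. The stems whose last vowel is 'o' (tifkepot → zutifkepot, vutog → zuvutog, fatozot → zufatozot) add the prefix zu-.
The other pattern: stems whose last vowel is 'e', 'i' or 'u' change the last vowel to 'a'.
So mihuzob → zumihuzob.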